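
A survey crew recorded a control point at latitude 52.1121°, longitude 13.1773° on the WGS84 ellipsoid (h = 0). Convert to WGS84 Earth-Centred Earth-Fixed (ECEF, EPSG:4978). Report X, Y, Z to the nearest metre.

WGS84: a = 6378137 m, e² = 0.006694380; N(φ) = a/√(1−e²sin²φ) = 6391476.031 m.
X = (N+h)·cosφ·cosλ = 3821772.679 m; Y = (N+h)·cosφ·sinλ = 894791.393 m; Z = (N(1−e²)+h)·sinφ = 5010472.988 m.

X 3821773 m, Y 894791 m, Z 5010473 m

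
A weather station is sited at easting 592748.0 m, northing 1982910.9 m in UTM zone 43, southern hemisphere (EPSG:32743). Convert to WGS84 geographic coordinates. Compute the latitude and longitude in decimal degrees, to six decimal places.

Zone 43S: λ₀ = 75°, k₀ = 0.9996, false easting 500000 m, false northing 10000000 m.
Meridian distance M = (N − FN)/k₀ = -8020297.2 m.
Inverse transverse Mercator on WGS84 gives φ = -72.23360013°, λ = 77.72410105°.

lat -72.233600°, lon 77.724101°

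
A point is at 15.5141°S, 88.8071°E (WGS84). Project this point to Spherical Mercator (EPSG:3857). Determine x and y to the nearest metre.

Web Mercator is spherical with R = a = 6378137 m.
x = R·λ = 6378137 × 1.549976294 = 9885961.151 m.
y = R·ln tan(π/4 + φ/2) = 6378137 × -0.274142819 = -1748520.458 m.

x 9885961 m, y -1748520 m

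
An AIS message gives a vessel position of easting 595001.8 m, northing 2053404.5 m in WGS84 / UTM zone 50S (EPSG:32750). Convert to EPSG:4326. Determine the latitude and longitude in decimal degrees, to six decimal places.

lat -71.601400°, lon 119.697600°

Zone 50S: λ₀ = 117°, k₀ = 0.9996, false easting 500000 m, false northing 10000000 m.
Meridian distance M = (N − FN)/k₀ = -7949775.4 m.
Inverse transverse Mercator on WGS84 gives φ = -71.60139972°, λ = 119.69759963°.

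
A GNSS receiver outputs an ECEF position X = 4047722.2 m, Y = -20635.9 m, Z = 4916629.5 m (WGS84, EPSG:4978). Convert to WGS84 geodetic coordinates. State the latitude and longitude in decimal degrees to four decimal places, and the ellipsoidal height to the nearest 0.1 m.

λ = atan2(Y, X) = -0.29210002°; p = √(X²+Y²) = 4047774.8 m.
Bowring's method on WGS84 (a = 6378137 m, b = 6356752.314 m) gives φ = 50.72459990°, h = 3129.461 m.

lat 50.7246°, lon -0.2921°, h 3129.5 m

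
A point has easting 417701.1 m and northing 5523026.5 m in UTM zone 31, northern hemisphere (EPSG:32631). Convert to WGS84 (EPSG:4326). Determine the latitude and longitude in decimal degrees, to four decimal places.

lat 49.8540°, lon 1.8551°

Zone 31N: λ₀ = 3°, k₀ = 0.9996, false easting 500000 m.
Meridian distance M = (N − FN)/k₀ = 5525236.6 m.
Inverse transverse Mercator on WGS84 gives φ = 49.85399966°, λ = 1.85510044°.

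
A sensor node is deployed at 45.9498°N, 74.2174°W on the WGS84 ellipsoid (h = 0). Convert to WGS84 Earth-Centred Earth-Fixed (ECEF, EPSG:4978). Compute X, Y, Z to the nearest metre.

X 1208261 m, Y -4274859 m, Z 4561370 m

WGS84: a = 6378137 m, e² = 0.006694380; N(φ) = a/√(1−e²sin²φ) = 6389193.942 m.
X = (N+h)·cosφ·cosλ = 1208261.133 m; Y = (N+h)·cosφ·sinλ = -4274859.067 m; Z = (N(1−e²)+h)·sinφ = 4561369.748 m.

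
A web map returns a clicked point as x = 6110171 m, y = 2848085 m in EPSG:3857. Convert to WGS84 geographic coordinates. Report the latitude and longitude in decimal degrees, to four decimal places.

lat 24.7746°, lon 54.8886°

R = 6378137 m. λ = x/R = 54.88859998°.
φ = 2·arctan(exp(y/R)) − 90° = 2·arctan(1.56289) − 90° = 24.77460323°.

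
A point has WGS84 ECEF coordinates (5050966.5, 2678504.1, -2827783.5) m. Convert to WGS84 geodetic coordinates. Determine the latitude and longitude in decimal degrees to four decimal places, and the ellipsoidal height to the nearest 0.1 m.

λ = atan2(Y, X) = 27.93679983°; p = √(X²+Y²) = 5717223.7 m.
Bowring's method on WGS84 (a = 6378137 m, b = 6356752.314 m) gives φ = -26.47049962°, h = 4406.405 m.

lat -26.4705°, lon 27.9368°, h 4406.4 m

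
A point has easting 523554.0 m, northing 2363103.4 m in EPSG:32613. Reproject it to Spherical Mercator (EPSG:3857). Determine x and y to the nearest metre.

x -11663255 m, y 2436040 m

Unproject from UTM 13N (λ₀ = -105°) → φ = 21.36990004°, λ = -104.77280006°.
Web Mercator (R = 6378137 m): x = -11663254.752 m, y = 2436040.267 m.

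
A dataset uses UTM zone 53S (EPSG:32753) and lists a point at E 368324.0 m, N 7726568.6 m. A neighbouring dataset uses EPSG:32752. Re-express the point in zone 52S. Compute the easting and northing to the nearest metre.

E 994161 m, N 7719895 m

UTM 53S → geographic: φ = -20.55520014°, λ = 133.73679965°.
UTM 52S (λ₀ = 129°) forward: E = 994160.677 m, N = 7719894.834 m.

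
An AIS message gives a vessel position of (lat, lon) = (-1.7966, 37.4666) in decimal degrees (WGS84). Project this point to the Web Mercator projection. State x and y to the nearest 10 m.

x 4170760 m, y -200030 m

Web Mercator is spherical with R = a = 6378137 m.
x = R·λ = 6378137 × 0.653915530 = 4170762.834 m.
y = R·ln tan(π/4 + φ/2) = 6378137 × -0.031361725 = -200029.379 m.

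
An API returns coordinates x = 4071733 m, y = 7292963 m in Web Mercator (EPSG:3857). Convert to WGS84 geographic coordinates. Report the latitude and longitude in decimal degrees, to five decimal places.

lat 54.64340°, lon 36.57700°

R = 6378137 m. λ = x/R = 36.57699987°.
φ = 2·arctan(exp(y/R)) − 90° = 2·arctan(3.13752) − 90° = 54.64340179°.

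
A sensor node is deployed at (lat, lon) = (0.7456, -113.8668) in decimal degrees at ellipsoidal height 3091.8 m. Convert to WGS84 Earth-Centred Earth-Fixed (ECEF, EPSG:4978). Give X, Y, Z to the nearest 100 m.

WGS84: a = 6378137 m, e² = 0.006694380; N(φ) = a/√(1−e²sin²φ) = 6378140.615 m.
X = (N+h)·cosφ·cosλ = -2581703.035 m; Y = (N+h)·cosφ·sinλ = -5835069.949 m; Z = (N(1−e²)+h)·sinφ = 82482.133 m.

X -2581700 m, Y -5835100 m, Z 82500 m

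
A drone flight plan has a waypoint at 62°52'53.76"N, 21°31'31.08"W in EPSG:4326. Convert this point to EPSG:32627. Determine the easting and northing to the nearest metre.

Zone 27 central meridian λ₀ = 6×27 − 183 = -21°; Δλ = -0.5253°.
Transverse Mercator on WGS84 with k₀ = 0.9996 gives E = 473284.726 m, N = 6972506.549 m.

E 473285 m, N 6972507 m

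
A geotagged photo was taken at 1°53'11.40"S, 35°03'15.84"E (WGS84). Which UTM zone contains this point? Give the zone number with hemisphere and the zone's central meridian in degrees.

UTM zone = ⌊(λ + 180)/6⌋ + 1; 35.0544° ∈ [30°, 36°) → zone 36.
Hemisphere: S (φ < 0).
Central meridian λ₀ = 6×36 − 183 = 33°.

Zone 36S, central meridian 33°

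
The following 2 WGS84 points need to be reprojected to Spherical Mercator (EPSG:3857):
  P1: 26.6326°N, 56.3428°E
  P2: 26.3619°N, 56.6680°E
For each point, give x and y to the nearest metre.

Web Mercator: x = R·λ, y = R·ln tan(π/4+φ/2), R = 6378137 m.
P1 (26.6326°, 56.3428°) → (6272051.806, 3077644.484) m.
P2 (26.3619°, 56.6680°) → (6308252.904, 3043973.292) m.

P1: x 6272052 m, y 3077644 m; P2: x 6308253 m, y 3043973 m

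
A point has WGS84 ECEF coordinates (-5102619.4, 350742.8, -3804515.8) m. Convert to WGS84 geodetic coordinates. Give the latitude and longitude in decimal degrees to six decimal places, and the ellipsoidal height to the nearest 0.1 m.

λ = atan2(Y, X) = 176.06779980°; p = √(X²+Y²) = 5114659.8 m.
Bowring's method on WGS84 (a = 6378137 m, b = 6356752.314 m) gives φ = -36.82789971°, h = 3992.276 m.

lat -36.827900°, lon 176.067800°, h 3992.3 m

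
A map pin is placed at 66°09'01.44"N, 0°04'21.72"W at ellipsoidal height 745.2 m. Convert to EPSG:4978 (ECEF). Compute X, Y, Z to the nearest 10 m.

WGS84: a = 6378137 m, e² = 0.006694380; N(φ) = a/√(1−e²sin²φ) = 6396070.902 m.
X = (N+h)·cosφ·cosλ = 2586468.696 m; Y = (N+h)·cosφ·sinλ = -3281.854 m; Z = (N(1−e²)+h)·sinφ = 5811430.342 m.

X 2586470 m, Y -3280 m, Z 5811430 m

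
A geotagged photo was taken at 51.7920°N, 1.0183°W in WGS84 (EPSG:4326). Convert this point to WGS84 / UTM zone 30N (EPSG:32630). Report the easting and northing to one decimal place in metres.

Zone 30 central meridian λ₀ = 6×30 − 183 = -3°; Δλ = +1.9817°.
Transverse Mercator on WGS84 with k₀ = 0.9996 gives E = 636668.028 m, N = 5739761.754 m.

E 636668.0 m, N 5739761.8 m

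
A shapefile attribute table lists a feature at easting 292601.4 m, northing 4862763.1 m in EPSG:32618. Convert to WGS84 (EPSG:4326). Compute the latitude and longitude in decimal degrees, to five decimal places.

Zone 18N: λ₀ = -75°, k₀ = 0.9996, false easting 500000 m.
Meridian distance M = (N − FN)/k₀ = 4864709.0 m.
Inverse transverse Mercator on WGS84 gives φ = 43.88880038°, λ = -77.58199974°.

lat 43.88880°, lon -77.58200°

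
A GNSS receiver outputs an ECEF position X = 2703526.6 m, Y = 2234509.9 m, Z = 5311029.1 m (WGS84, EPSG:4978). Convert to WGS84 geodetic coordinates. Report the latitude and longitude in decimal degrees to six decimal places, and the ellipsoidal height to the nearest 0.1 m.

λ = atan2(Y, X) = 39.57430025°; p = √(X²+Y²) = 3507433.6 m.
Bowring's method on WGS84 (a = 6378137 m, b = 6356752.314 m) gives φ = 56.73570021°, h = 1453.763 m.

lat 56.735700°, lon 39.574300°, h 1453.8 m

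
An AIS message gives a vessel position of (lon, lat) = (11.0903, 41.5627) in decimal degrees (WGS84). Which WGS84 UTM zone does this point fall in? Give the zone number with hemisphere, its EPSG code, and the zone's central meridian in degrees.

UTM zone = ⌊(λ + 180)/6⌋ + 1; 11.0903° ∈ [6°, 12°) → zone 32.
Hemisphere: N (φ ≥ 0).
Central meridian λ₀ = 6×32 − 183 = 9°.
EPSG code: 32632.

Zone 32N (EPSG:32632), central meridian 9°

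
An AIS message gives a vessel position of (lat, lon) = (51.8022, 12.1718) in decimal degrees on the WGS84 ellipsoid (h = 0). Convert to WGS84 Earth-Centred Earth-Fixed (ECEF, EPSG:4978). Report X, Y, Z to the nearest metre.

X 3863432 m, Y 833313 m, Z 4989224 m

WGS84: a = 6378137 m, e² = 0.006694380; N(φ) = a/√(1−e²sin²φ) = 6391363.247 m.
X = (N+h)·cosφ·cosλ = 3863431.734 m; Y = (N+h)·cosφ·sinλ = 833313.317 m; Z = (N(1−e²)+h)·sinφ = 4989223.768 m.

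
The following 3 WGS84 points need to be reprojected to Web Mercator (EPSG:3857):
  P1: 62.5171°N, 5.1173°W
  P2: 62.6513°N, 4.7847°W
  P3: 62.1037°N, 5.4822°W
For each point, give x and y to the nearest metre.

P1: x -569655 m, y 8982810 m; P2: x -532630 m, y 9015255 m; P3: x -610276 m, y 8883774 m

Web Mercator: x = R·λ, y = R·ln tan(π/4+φ/2), R = 6378137 m.
P1 (62.5171°, -5.1173°) → (-569655.230, 8982810.012) m.
P2 (62.6513°, -4.7847°) → (-532630.368, 9015254.967) m.
P3 (62.1037°, -5.4822°) → (-610275.712, 8883773.748) m.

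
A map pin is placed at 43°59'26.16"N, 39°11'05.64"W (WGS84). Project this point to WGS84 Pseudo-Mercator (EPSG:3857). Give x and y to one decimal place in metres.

x -4362043.1 m, y 5463987.6 m

Web Mercator is spherical with R = a = 6378137 m.
x = R·λ = 6378137 × -0.683905522 = -4362043.115 m.
y = R·ln tan(π/4 + φ/2) = 6378137 × 0.856674547 = 5463987.627 m.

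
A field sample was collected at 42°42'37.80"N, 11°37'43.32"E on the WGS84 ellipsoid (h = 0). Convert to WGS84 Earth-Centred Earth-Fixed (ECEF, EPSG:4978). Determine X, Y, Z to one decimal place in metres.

WGS84: a = 6378137 m, e² = 0.006694380; N(φ) = a/√(1−e²sin²φ) = 6387981.989 m.
X = (N+h)·cosφ·cosλ = 4597483.627 m; Y = (N+h)·cosφ·sinλ = 946128.062 m; Z = (N(1−e²)+h)·sinφ = 4303925.725 m.

X 4597483.6 m, Y 946128.1 m, Z 4303925.7 m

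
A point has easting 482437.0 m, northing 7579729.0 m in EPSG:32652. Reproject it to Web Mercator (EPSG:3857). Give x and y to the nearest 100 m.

Unproject from UTM 52N (λ₀ = 129°) → φ = 68.33010039°, λ = 128.57379901°.
Web Mercator (R = 6378137 m): x = 14312769.835 m, y = 10545797.851 m.

x 14312800 m, y 10545800 m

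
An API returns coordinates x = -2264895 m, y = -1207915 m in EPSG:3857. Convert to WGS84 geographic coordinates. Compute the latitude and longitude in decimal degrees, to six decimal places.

R = 6378137 m. λ = x/R = -20.34589795°.
φ = 2·arctan(exp(y/R)) − 90° = 2·arctan(0.82747) − 90° = -10.78659738°.

lat -10.786597°, lon -20.345898°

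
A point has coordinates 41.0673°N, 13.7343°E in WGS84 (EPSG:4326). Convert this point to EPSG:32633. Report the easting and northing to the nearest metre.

E 393660 m, N 4547000 m

Zone 33 central meridian λ₀ = 6×33 − 183 = 15°; Δλ = -1.2657°.
Transverse Mercator on WGS84 with k₀ = 0.9996 gives E = 393659.839 m, N = 4546999.733 m.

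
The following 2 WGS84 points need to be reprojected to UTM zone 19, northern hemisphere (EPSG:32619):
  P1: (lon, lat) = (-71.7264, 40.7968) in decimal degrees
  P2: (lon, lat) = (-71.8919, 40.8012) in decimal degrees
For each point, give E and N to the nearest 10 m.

UTM zone 19N: λ₀ = -69°, k₀ = 0.9996.
P1 (40.7968°, -71.7264°) → (269989.984, 4519777.388) m.
P2 (40.8012°, -71.8919°) → (256042.165, 4520713.593) m.

P1: E 269990 m, N 4519780 m; P2: E 256040 m, N 4520710 m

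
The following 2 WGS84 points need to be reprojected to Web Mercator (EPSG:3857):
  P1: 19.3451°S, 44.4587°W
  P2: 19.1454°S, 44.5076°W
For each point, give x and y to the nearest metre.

P1: x -4949120 m, y -2195608 m; P2: x -4954563 m, y -2172062 m

Web Mercator: x = R·λ, y = R·ln tan(π/4+φ/2), R = 6378137 m.
P1 (-19.3451°, -44.4587°) → (-4949119.845, -2195608.284) m.
P2 (-19.1454°, -44.5076°) → (-4954563.368, -2172061.911) m.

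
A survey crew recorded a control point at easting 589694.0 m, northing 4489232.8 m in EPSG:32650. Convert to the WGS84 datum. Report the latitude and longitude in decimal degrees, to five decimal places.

lat 40.54900°, lon 118.05930°

Zone 50N: λ₀ = 117°, k₀ = 0.9996, false easting 500000 m.
Meridian distance M = (N − FN)/k₀ = 4491029.2 m.
Inverse transverse Mercator on WGS84 gives φ = 40.54899996°, λ = 118.05929957°.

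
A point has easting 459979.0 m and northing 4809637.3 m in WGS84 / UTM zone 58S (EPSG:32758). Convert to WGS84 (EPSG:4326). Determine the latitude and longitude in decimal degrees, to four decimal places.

Zone 58S: λ₀ = 165°, k₀ = 0.9996, false easting 500000 m, false northing 10000000 m.
Meridian distance M = (N − FN)/k₀ = -5192439.7 m.
Inverse transverse Mercator on WGS84 gives φ = -46.86559970°, λ = 164.47489987°.

lat -46.8656°, lon 164.4749°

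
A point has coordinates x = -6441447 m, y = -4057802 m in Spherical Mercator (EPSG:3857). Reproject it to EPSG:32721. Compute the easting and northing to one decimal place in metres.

E 420366.3 m, N 6213589.5 m

Web Mercator inverse (R = 6378137 m) → φ = -34.21569873°, λ = -57.86450292°.
UTM 21S forward: E = 420366.265 m, N = 6213589.518 m.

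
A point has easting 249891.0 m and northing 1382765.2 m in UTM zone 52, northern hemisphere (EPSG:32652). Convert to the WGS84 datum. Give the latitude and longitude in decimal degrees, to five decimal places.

Zone 52N: λ₀ = 129°, k₀ = 0.9996, false easting 500000 m.
Meridian distance M = (N − FN)/k₀ = 1383318.5 m.
Inverse transverse Mercator on WGS84 gives φ = 12.49849975°, λ = 126.69870039°.

lat 12.49850°, lon 126.69870°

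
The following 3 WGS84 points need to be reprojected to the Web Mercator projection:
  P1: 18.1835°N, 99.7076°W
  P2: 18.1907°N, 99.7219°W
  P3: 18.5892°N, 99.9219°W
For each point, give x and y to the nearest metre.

P1: x -11099399 m, y 2059038 m; P2: x -11100991 m, y 2059882 m; P3: x -11123255 m, y 2106630 m

Web Mercator: x = R·λ, y = R·ln tan(π/4+φ/2), R = 6378137 m.
P1 (18.1835°, -99.7076°) → (-11099399.260, 2059038.117) m.
P2 (18.1907°, -99.7219°) → (-11100991.129, 2059881.763) m.
P3 (18.5892°, -99.9219°) → (-11123255.027, 2106630.062) m.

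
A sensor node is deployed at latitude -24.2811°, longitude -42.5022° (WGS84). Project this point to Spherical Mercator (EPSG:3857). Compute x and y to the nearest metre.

x -4731323 m, y -2787699 m

Web Mercator is spherical with R = a = 6378137 m.
x = R·λ = 6378137 × -0.741803329 = -4731323.262 m.
y = R·ln tan(π/4 + φ/2) = 6378137 × -0.437071040 = -2787698.971 m.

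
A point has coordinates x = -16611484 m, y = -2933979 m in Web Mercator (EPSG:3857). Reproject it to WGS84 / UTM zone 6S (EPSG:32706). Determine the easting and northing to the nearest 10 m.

Web Mercator inverse (R = 6378137 m) → φ = -25.47319632°, λ = -149.22349969°.
UTM 6S forward: E = 276458.656 m, N = 7180788.078 m.

E 276460 m, N 7180790 m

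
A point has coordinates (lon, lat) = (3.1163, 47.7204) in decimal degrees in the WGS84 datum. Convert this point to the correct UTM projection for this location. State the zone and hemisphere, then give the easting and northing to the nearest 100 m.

Zone 31N: E 508700 m, N 5285200 m

Longitude 3.1163° lies in the 6° band [0°, 6°), giving zone 31; latitude is north of the equator, so 31N.
Zone 31 central meridian λ₀ = 6×31 − 183 = 3°; Δλ = +0.1163°.
Transverse Mercator on WGS84 with k₀ = 0.9996 gives E = 508722.229 m, N = 5285231.156 m.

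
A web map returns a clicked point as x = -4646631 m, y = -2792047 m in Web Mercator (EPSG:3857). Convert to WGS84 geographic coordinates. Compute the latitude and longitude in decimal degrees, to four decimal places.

R = 6378137 m. λ = x/R = -41.74139647°.
φ = 2·arctan(exp(y/R)) − 90° = 2·arctan(0.64549) − 90° = -24.31669882°.

lat -24.3167°, lon -41.7414°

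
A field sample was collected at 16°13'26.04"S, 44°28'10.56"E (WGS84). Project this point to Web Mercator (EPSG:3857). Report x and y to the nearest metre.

Web Mercator is spherical with R = a = 6378137 m.
x = R·λ = 6378137 × 0.776140937 = 4950333.228 m.
y = R·ln tan(π/4 + φ/2) = 6378137 × -0.287022095 = -1830666.245 m.

x 4950333 m, y -1830666 m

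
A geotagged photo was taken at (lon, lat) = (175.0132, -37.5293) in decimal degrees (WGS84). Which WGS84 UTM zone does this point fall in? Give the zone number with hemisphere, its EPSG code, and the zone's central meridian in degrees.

Zone 60S (EPSG:32760), central meridian 177°

UTM zone = ⌊(λ + 180)/6⌋ + 1; 175.0132° ∈ [174°, 180°) → zone 60.
Hemisphere: S (φ < 0).
Central meridian λ₀ = 6×60 − 183 = 177°.
EPSG code: 32760.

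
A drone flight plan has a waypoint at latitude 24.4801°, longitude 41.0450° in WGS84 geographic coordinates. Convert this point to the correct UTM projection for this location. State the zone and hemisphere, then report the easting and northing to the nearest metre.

Longitude 41.0450° lies in the 6° band [36°, 42°), giving zone 37; latitude is north of the equator, so 37N.
Zone 37 central meridian λ₀ = 6×37 − 183 = 39°; Δλ = +2.0450°.
Transverse Mercator on WGS84 with k₀ = 0.9996 gives E = 707249.318 m, N = 2708915.002 m.

Zone 37N: E 707249 m, N 2708915 m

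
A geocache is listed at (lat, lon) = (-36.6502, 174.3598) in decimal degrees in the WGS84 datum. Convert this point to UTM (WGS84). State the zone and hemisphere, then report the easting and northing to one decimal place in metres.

Longitude 174.3598° lies in the 6° band [174°, 180°), giving zone 60; latitude is south of the equator, so 60S.
Zone 60 central meridian λ₀ = 6×60 − 183 = 177°; Δλ = -2.6402°.
Transverse Mercator on WGS84 with k₀ = 0.9996 gives E = 263989.456 m, N = 5940683.692 m.

Zone 60S: E 263989.5 m, N 5940683.7 m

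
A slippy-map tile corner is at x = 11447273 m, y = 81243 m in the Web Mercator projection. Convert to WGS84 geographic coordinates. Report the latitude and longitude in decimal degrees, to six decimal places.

R = 6378137 m. λ = x/R = 102.83260297°.
φ = 2·arctan(exp(y/R)) − 90° = 2·arctan(1.01282) − 90° = 0.72979855°.

lat 0.729799°, lon 102.832603°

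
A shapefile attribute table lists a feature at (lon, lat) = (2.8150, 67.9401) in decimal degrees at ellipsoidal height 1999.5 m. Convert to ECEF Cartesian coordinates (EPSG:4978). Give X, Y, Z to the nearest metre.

X 2400241 m, Y 118021 m, Z 5890440 m

WGS84: a = 6378137 m, e² = 0.006694380; N(φ) = a/√(1−e²sin²φ) = 6396553.893 m.
X = (N+h)·cosφ·cosλ = 2400241.429 m; Y = (N+h)·cosφ·sinλ = 118021.283 m; Z = (N(1−e²)+h)·sinφ = 5890440.158 m.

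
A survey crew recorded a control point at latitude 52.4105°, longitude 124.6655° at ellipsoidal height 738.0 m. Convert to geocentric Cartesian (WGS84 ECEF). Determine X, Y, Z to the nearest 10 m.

X -2217870 m, Y 3207140 m, Z 5031380 m

WGS84: a = 6378137 m, e² = 0.006694380; N(φ) = a/√(1−e²sin²φ) = 6391584.344 m.
X = (N+h)·cosφ·cosλ = -2217870.225 m; Y = (N+h)·cosφ·sinλ = 3207135.762 m; Z = (N(1−e²)+h)·sinφ = 5031380.431 m.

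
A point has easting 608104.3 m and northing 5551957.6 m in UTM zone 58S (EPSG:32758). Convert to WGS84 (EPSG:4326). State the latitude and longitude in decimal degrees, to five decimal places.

lat -40.17580°, lon 166.26970°

Zone 58S: λ₀ = 165°, k₀ = 0.9996, false easting 500000 m, false northing 10000000 m.
Meridian distance M = (N − FN)/k₀ = -4449822.3 m.
Inverse transverse Mercator on WGS84 gives φ = -40.17579981°, λ = 166.26970044°.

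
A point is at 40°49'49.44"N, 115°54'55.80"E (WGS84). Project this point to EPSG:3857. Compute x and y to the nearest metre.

Web Mercator is spherical with R = a = 6378137 m.
x = R·λ = 6378137 × 2.023107129 = 12903654.435 m.
y = R·ln tan(π/4 + φ/2) = 6378137 × 0.781945856 = 4987357.796 m.

x 12903654 m, y 4987358 m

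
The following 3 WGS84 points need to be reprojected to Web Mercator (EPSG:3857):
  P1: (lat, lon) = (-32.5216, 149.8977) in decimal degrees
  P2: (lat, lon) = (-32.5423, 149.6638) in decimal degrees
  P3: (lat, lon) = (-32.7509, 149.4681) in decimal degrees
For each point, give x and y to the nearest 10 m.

Web Mercator: x = R·λ, y = R·ln tan(π/4+φ/2), R = 6378137 m.
P1 (-32.5216°, 149.8977°) → (16686535.635, -3831975.170) m.
P2 (-32.5423°, 149.6638°) → (16660498.006, -3834708.341) m.
P3 (-32.7509°, 149.4681°) → (16638712.782, -3862286.589) m.

P1: x 16686540 m, y -3831980 m; P2: x 16660500 m, y -3834710 m; P3: x 16638710 m, y -3862290 m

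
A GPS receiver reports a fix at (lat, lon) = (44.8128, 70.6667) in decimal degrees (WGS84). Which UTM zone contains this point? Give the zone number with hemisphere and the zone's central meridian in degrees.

UTM zone = ⌊(λ + 180)/6⌋ + 1; 70.6667° ∈ [66°, 72°) → zone 42.
Hemisphere: N (φ ≥ 0).
Central meridian λ₀ = 6×42 − 183 = 69°.

Zone 42N, central meridian 69°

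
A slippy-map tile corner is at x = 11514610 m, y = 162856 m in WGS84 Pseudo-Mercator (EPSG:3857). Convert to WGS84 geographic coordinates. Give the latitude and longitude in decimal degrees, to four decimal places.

lat 1.4628°, lon 103.4375°

R = 6378137 m. λ = x/R = 103.43750154°.
φ = 2·arctan(exp(y/R)) − 90° = 2·arctan(1.02586) − 90° = 1.46280140°.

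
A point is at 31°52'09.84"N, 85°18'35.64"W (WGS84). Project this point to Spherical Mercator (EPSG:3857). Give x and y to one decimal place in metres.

x -9496654.6 m, y 3746179.5 m

Web Mercator is spherical with R = a = 6378137 m.
x = R·λ = 6378137 × -1.488938640 = -9496654.628 m.
y = R·ln tan(π/4 + φ/2) = 6378137 × 0.587346984 = 3746179.530 m.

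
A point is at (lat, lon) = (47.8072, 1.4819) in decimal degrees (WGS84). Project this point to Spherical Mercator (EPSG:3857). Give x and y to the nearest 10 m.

x 164960 m, y 6074840 m

Web Mercator is spherical with R = a = 6378137 m.
x = R·λ = 6378137 × 0.025864034 = 164964.353 m.
y = R·ln tan(π/4 + φ/2) = 6378137 × 0.952447323 = 6074839.511 m.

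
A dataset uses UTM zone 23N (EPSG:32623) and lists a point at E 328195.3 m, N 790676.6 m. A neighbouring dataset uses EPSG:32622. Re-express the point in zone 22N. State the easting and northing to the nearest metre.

UTM 23N → geographic: φ = 7.15050021°, λ = -46.55580036°.
UTM 22N (λ₀ = -51°) forward: E = 991188.174 m, N = 792761.023 m.

E 991188 m, N 792761 m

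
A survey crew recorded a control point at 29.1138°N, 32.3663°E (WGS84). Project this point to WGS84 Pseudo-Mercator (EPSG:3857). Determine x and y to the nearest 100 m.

Web Mercator is spherical with R = a = 6378137 m.
x = R·λ = 6378137 × 0.564898502 = 3603000.035 m.
y = R·ln tan(π/4 + φ/2) = 6378137 × 0.531524835 = 3390138.214 m.

x 3603000 m, y 3390100 m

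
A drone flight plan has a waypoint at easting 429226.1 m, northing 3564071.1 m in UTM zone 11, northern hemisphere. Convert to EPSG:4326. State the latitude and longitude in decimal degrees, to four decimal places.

lat 32.2110°, lon -117.7510°

Zone 11N: λ₀ = -117°, k₀ = 0.9996, false easting 500000 m.
Meridian distance M = (N − FN)/k₀ = 3565497.3 m.
Inverse transverse Mercator on WGS84 gives φ = 32.21100009°, λ = -117.75099983°.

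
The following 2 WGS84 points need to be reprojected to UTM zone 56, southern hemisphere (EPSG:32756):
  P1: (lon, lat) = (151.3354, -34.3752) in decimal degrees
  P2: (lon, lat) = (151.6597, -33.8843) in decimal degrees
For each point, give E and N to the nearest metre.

P1: E 346949 m, N 6194986 m; P2: E 376054 m, N 6249864 m

UTM zone 56S: λ₀ = 153°, k₀ = 0.9996.
P1 (-34.3752°, 151.3354°) → (346949.087, 6194985.824) m.
P2 (-33.8843°, 151.6597°) → (376054.330, 6249864.162) m.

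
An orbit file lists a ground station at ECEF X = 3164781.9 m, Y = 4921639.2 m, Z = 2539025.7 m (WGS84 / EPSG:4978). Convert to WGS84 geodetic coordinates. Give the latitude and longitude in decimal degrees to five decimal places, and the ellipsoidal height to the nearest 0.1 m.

λ = atan2(Y, X) = 57.25759966°; p = √(X²+Y²) = 5851356.8 m.
Bowring's method on WGS84 (a = 6378137 m, b = 6356752.314 m) gives φ = 23.59779963°, h = 3747.510 m.

lat 23.59780°, lon 57.25760°, h 3747.5 m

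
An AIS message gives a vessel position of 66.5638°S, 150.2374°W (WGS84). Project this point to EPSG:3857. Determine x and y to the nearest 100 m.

Web Mercator is spherical with R = a = 6378137 m.
x = R·λ = 6378137 × -2.622137290 = -16724350.866 m.
y = R·ln tan(π/4 + φ/2) = 6378137 × -1.573011877 = -10032885.253 m.

x -16724400 m, y -10032900 m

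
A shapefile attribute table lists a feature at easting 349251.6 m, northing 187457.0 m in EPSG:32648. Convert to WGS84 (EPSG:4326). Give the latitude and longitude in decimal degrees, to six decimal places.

lat 1.695500°, lon 103.644800°

Zone 48N: λ₀ = 105°, k₀ = 0.9996, false easting 500000 m.
Meridian distance M = (N − FN)/k₀ = 187532.0 m.
Inverse transverse Mercator on WGS84 gives φ = 1.69550001°, λ = 103.64479979°.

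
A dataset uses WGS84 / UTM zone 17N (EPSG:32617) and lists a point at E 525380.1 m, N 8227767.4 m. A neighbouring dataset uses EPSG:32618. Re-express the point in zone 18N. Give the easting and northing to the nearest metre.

UTM 17N → geographic: φ = 74.13939980°, λ = -80.16799979°.
UTM 18N (λ₀ = -75°) forward: E = 342527.728 m, N = 8234426.984 m.

E 342528 m, N 8234427 m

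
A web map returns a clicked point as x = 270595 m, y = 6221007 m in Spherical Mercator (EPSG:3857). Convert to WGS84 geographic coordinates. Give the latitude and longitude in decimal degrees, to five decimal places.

lat 48.68160°, lon 2.43080°

R = 6378137 m. λ = x/R = 2.43079624°.
φ = 2·arctan(exp(y/R)) − 90° = 2·arctan(2.65213) − 90° = 48.68159849°.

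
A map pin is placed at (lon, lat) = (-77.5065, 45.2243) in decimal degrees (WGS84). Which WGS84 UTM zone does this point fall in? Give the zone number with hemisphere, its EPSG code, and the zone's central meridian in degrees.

Zone 18N (EPSG:32618), central meridian -75°

UTM zone = ⌊(λ + 180)/6⌋ + 1; -77.5065° ∈ [-78°, -72°) → zone 18.
Hemisphere: N (φ ≥ 0).
Central meridian λ₀ = 6×18 − 183 = -75°.
EPSG code: 32618.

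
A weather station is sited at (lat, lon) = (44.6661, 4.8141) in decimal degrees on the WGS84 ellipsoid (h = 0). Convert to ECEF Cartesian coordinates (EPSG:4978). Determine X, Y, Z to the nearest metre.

X 4527723 m, Y 381326 m, Z 4461034 m

WGS84: a = 6378137 m, e² = 0.006694380; N(φ) = a/√(1−e²sin²φ) = 6388713.256 m.
X = (N+h)·cosφ·cosλ = 4527722.768 m; Y = (N+h)·cosφ·sinλ = 381325.617 m; Z = (N(1−e²)+h)·sinφ = 4461034.335 m.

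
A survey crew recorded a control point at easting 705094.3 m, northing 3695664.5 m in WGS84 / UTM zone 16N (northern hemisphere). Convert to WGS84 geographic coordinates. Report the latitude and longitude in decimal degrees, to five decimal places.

Zone 16N: λ₀ = -87°, k₀ = 0.9996, false easting 500000 m.
Meridian distance M = (N − FN)/k₀ = 3697143.4 m.
Inverse transverse Mercator on WGS84 gives φ = 33.38070023°, λ = -84.79519981°.

lat 33.38070°, lon -84.79520°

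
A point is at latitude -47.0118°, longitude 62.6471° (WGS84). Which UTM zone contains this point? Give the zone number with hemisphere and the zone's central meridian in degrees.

UTM zone = ⌊(λ + 180)/6⌋ + 1; 62.6471° ∈ [60°, 66°) → zone 41.
Hemisphere: S (φ < 0).
Central meridian λ₀ = 6×41 − 183 = 63°.

Zone 41S, central meridian 63°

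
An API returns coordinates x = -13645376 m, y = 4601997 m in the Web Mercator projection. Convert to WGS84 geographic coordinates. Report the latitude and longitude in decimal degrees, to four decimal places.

R = 6378137 m. λ = x/R = -122.57849818°.
φ = 2·arctan(exp(y/R)) − 90° = 2·arctan(2.05757) − 90° = 38.15960326°.

lat 38.1596°, lon -122.5785°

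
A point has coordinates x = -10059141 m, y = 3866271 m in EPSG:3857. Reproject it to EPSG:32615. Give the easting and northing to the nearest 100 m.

E 747000 m, N 3630100 m

Web Mercator inverse (R = 6378137 m) → φ = 32.78099756°, λ = -90.36280105°.
UTM 15N forward: E = 746999.323 m, N = 3630087.775 m.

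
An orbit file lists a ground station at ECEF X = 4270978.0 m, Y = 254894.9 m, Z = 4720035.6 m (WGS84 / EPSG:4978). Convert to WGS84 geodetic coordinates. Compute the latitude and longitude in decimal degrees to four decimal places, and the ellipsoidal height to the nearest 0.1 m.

λ = atan2(Y, X) = 3.41540034°; p = √(X²+Y²) = 4278577.4 m.
Bowring's method on WGS84 (a = 6378137 m, b = 6356752.314 m) gives φ = 47.99990003°, h = 4261.232 m.

lat 47.9999°, lon 3.4154°, h 4261.2 m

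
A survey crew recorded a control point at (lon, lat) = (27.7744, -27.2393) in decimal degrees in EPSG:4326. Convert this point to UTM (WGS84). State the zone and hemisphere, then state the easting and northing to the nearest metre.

Longitude 27.7744° lies in the 6° band [24°, 30°), giving zone 35; latitude is south of the equator, so 35S.
Zone 35 central meridian λ₀ = 6×35 − 183 = 27°; Δλ = +0.7744°.
Transverse Mercator on WGS84 with k₀ = 0.9996 gives E = 576670.305 m, N = 6986822.468 m.

Zone 35S: E 576670 m, N 6986822 m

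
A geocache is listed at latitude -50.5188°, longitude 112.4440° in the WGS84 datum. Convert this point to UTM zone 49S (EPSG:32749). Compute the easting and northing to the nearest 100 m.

Zone 49 central meridian λ₀ = 6×49 − 183 = 111°; Δλ = +1.4440°.
Transverse Mercator on WGS84 with k₀ = 0.9996 gives E = 602367.292 m, N = 4402688.422 m.

E 602400 m, N 4402700 m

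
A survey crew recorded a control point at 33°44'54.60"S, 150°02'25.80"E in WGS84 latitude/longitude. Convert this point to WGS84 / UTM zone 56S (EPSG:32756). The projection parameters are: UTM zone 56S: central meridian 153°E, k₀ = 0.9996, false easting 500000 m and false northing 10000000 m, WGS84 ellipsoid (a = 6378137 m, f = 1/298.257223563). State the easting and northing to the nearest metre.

Zone 56 central meridian λ₀ = 6×56 − 183 = 153°; Δλ = -2.9595°.
Transverse Mercator on WGS84 with k₀ = 0.9996 gives E = 225846.756 m, N = 6261793.651 m.

E 225847 m, N 6261794 m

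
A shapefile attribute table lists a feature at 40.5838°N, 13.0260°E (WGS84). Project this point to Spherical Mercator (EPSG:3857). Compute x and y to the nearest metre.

Web Mercator is spherical with R = a = 6378137 m.
x = R·λ = 6378137 × 0.227346588 = 1450047.687 m.
y = R·ln tan(π/4 + φ/2) = 6378137 × 0.776268170 = 4951144.734 m.

x 1450048 m, y 4951145 m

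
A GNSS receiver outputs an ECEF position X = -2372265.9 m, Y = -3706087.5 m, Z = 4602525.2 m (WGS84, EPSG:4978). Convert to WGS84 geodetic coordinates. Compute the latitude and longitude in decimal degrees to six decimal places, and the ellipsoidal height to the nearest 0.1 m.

λ = atan2(Y, X) = -122.62329980°; p = √(X²+Y²) = 4400310.2 m.
Bowring's method on WGS84 (a = 6378137 m, b = 6356752.314 m) gives φ = 46.47889977°, h = 633.914 m.

lat 46.478900°, lon -122.623300°, h 633.9 m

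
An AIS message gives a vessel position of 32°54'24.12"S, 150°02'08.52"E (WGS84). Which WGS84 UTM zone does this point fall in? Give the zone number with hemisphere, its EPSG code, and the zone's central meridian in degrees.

Zone 56S (EPSG:32756), central meridian 153°

UTM zone = ⌊(λ + 180)/6⌋ + 1; 150.0357° ∈ [150°, 156°) → zone 56.
Hemisphere: S (φ < 0).
Central meridian λ₀ = 6×56 − 183 = 153°.
EPSG code: 32756.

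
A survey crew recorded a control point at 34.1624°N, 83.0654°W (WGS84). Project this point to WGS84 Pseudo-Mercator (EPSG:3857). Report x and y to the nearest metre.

x -9246798 m, y 4050629 m

Web Mercator is spherical with R = a = 6378137 m.
x = R·λ = 6378137 × -1.449764724 = -9246798.031 m.
y = R·ln tan(π/4 + φ/2) = 6378137 × 0.635080319 = 4050629.279 m.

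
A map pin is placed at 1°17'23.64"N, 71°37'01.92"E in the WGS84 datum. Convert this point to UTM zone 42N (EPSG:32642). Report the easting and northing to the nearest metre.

Zone 42 central meridian λ₀ = 6×42 − 183 = 69°; Δλ = +2.6172°.
Transverse Mercator on WGS84 with k₀ = 0.9996 gives E = 791257.412 m, N = 142722.775 m.

E 791257 m, N 142723 m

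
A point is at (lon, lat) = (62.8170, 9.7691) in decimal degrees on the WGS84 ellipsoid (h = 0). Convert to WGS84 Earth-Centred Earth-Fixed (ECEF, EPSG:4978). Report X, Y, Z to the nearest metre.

X 2871776 m, Y 5591952 m, Z 1075089 m

WGS84: a = 6378137 m, e² = 0.006694380; N(φ) = a/√(1−e²sin²φ) = 6378751.735 m.
X = (N+h)·cosφ·cosλ = 2871775.989 m; Y = (N+h)·cosφ·sinλ = 5591952.192 m; Z = (N(1−e²)+h)·sinφ = 1075088.519 m.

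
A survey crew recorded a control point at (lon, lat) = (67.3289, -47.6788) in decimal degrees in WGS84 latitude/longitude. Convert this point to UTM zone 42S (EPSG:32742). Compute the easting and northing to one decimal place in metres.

E 374573.3 m, N 4718046.2 m

Zone 42 central meridian λ₀ = 6×42 − 183 = 69°; Δλ = -1.6711°.
Transverse Mercator on WGS84 with k₀ = 0.9996 gives E = 374573.283 m, N = 4718046.223 m.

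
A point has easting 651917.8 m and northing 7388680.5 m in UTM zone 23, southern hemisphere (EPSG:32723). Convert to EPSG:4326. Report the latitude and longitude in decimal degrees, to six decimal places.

lat -23.605300°, lon -43.511000°

Zone 23S: λ₀ = -45°, k₀ = 0.9996, false easting 500000 m, false northing 10000000 m.
Meridian distance M = (N − FN)/k₀ = -2612364.4 m.
Inverse transverse Mercator on WGS84 gives φ = -23.60530037°, λ = -43.51100005°.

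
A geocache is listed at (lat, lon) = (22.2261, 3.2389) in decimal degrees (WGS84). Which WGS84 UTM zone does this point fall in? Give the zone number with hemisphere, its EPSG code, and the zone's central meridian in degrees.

UTM zone = ⌊(λ + 180)/6⌋ + 1; 3.2389° ∈ [0°, 6°) → zone 31.
Hemisphere: N (φ ≥ 0).
Central meridian λ₀ = 6×31 − 183 = 3°.
EPSG code: 32631.

Zone 31N (EPSG:32631), central meridian 3°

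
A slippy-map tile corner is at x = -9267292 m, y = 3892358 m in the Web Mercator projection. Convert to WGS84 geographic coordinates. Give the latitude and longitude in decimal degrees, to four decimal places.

lat 32.9778°, lon -83.2495°

R = 6378137 m. λ = x/R = -83.24950046°.
φ = 2·arctan(exp(y/R)) − 90° = 2·arctan(1.84092) − 90° = 32.97780260°.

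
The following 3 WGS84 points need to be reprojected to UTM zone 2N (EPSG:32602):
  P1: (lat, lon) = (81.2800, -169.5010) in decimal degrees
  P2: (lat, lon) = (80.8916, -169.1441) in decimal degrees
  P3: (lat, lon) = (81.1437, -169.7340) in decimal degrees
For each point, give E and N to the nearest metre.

UTM zone 2N: λ₀ = -171°, k₀ = 0.9996.
P1 (81.2800°, -169.5010°) → (525368.380, 9024786.694) m.
P2 (80.8916°, -169.1441°) → (532793.702, 8981629.067) m.
P3 (81.1437°, -169.7340°) → (521758.066, 9009481.976) m.

P1: E 525368 m, N 9024787 m; P2: E 532794 m, N 8981629 m; P3: E 521758 m, N 9009482 m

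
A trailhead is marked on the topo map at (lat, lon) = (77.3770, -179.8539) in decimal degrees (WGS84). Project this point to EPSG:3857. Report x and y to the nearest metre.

Web Mercator is spherical with R = a = 6378137 m.
x = R·λ = 6378137 × -3.139042728 = -20021244.565 m.
y = R·ln tan(π/4 + φ/2) = 6378137 × 2.201797292 = 14043364.777 m.

x -20021245 m, y 14043365 m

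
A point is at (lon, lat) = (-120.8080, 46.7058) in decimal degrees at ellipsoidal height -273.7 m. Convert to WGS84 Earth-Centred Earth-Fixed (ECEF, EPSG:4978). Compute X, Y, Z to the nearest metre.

X -2243971 m, Y -3763101 m, Z 4619199 m

WGS84: a = 6378137 m, e² = 0.006694380; N(φ) = a/√(1−e²sin²φ) = 6389476.807 m.
X = (N+h)·cosφ·cosλ = -2243970.613 m; Y = (N+h)·cosφ·sinλ = -3763100.993 m; Z = (N(1−e²)+h)·sinφ = 4619199.090 m.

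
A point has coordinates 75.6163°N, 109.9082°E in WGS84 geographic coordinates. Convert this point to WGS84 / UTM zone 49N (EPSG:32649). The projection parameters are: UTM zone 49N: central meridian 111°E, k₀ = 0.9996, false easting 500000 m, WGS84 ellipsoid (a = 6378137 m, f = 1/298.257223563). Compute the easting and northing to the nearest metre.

E 469727 m, N 8392651 m

Zone 49 central meridian λ₀ = 6×49 − 183 = 111°; Δλ = -1.0918°.
Transverse Mercator on WGS84 with k₀ = 0.9996 gives E = 469726.516 m, N = 8392650.958 m.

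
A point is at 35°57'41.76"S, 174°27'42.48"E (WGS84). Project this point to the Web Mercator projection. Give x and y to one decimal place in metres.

x 19420998.7 m, y -4295338.9 m

Web Mercator is spherical with R = a = 6378137 m.
x = R·λ = 6378137 × 3.044932829 = 19420998.739 m.
y = R·ln tan(π/4 + φ/2) = 6378137 × -0.673447258 = -4295338.877 m.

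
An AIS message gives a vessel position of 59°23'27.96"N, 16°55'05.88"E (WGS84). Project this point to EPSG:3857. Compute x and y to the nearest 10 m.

x 1883340 m, y 8265400 m

Web Mercator is spherical with R = a = 6378137 m.
x = R·λ = 6378137 × 0.295280039 = 1883336.541 m.
y = R·ln tan(π/4 + φ/2) = 6378137 × 1.295896136 = 8265403.091 m.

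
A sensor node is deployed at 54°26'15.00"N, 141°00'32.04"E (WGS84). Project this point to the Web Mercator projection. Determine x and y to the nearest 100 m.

Web Mercator is spherical with R = a = 6378137 m.
x = R·λ = 6378137 × 2.461069580 = 15697038.945 m.
y = R·ln tan(π/4 + φ/2) = 6378137 × 1.137236916 = 7253452.854 m.

x 15697000 m, y 7253500 m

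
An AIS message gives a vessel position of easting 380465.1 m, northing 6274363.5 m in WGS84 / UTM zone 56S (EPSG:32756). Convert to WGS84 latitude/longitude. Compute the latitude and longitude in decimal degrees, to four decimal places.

lat -33.6639°, lon 151.7107°

Zone 56S: λ₀ = 153°, k₀ = 0.9996, false easting 500000 m, false northing 10000000 m.
Meridian distance M = (N − FN)/k₀ = -3727127.4 m.
Inverse transverse Mercator on WGS84 gives φ = -33.66390013°, λ = 151.71069951°.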